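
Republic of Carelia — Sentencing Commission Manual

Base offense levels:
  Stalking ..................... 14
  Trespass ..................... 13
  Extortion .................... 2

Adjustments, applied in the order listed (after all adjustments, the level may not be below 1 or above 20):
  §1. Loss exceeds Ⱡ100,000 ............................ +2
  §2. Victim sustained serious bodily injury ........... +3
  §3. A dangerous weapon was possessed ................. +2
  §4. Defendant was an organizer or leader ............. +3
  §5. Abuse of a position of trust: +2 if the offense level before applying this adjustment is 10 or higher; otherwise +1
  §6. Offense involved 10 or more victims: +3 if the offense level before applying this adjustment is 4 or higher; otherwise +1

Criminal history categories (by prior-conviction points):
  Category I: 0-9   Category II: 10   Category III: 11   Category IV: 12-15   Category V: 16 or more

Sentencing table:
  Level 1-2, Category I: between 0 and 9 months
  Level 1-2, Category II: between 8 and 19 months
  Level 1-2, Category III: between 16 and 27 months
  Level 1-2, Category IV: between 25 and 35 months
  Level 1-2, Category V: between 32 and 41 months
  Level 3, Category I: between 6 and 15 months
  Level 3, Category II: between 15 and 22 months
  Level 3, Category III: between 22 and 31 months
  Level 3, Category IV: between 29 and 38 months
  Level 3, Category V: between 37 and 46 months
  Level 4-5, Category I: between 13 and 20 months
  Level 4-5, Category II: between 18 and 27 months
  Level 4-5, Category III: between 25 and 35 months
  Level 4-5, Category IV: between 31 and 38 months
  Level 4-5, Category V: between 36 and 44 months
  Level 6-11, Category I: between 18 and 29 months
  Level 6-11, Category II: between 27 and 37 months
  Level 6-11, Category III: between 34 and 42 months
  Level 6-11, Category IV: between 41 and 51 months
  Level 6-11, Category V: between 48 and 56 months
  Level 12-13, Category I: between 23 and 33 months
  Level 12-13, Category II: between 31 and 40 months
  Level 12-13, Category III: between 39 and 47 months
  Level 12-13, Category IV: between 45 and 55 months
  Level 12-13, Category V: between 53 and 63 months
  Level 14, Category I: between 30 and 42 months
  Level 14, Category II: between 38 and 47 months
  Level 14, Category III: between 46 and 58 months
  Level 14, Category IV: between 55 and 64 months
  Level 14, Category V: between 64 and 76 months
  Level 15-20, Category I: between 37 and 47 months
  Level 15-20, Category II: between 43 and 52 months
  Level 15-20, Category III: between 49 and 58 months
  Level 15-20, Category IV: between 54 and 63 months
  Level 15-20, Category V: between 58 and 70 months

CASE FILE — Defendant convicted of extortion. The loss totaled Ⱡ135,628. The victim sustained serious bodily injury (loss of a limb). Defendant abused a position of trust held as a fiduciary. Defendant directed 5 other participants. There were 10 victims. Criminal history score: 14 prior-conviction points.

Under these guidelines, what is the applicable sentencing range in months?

54-63 months

Base offense level for extortion: 2.
§1 applies: 2 + 2 = 4.
§2 applies: 4 + 3 = 7.
§4 applies: 7 + 3 = 10.
§5 applies (level before this adjustment is 10 ≥ 10, so +2): 10 + 2 = 12.
§6 applies (level before this adjustment is 12 ≥ 4, so +3): 12 + 3 = 15.
Final offense level: 15.
Criminal history: 14 prior points → Category IV (12-15).
Level 15 falls in the 15-20 band.
Grid: Level 15-20 × Category IV = 54-63 months.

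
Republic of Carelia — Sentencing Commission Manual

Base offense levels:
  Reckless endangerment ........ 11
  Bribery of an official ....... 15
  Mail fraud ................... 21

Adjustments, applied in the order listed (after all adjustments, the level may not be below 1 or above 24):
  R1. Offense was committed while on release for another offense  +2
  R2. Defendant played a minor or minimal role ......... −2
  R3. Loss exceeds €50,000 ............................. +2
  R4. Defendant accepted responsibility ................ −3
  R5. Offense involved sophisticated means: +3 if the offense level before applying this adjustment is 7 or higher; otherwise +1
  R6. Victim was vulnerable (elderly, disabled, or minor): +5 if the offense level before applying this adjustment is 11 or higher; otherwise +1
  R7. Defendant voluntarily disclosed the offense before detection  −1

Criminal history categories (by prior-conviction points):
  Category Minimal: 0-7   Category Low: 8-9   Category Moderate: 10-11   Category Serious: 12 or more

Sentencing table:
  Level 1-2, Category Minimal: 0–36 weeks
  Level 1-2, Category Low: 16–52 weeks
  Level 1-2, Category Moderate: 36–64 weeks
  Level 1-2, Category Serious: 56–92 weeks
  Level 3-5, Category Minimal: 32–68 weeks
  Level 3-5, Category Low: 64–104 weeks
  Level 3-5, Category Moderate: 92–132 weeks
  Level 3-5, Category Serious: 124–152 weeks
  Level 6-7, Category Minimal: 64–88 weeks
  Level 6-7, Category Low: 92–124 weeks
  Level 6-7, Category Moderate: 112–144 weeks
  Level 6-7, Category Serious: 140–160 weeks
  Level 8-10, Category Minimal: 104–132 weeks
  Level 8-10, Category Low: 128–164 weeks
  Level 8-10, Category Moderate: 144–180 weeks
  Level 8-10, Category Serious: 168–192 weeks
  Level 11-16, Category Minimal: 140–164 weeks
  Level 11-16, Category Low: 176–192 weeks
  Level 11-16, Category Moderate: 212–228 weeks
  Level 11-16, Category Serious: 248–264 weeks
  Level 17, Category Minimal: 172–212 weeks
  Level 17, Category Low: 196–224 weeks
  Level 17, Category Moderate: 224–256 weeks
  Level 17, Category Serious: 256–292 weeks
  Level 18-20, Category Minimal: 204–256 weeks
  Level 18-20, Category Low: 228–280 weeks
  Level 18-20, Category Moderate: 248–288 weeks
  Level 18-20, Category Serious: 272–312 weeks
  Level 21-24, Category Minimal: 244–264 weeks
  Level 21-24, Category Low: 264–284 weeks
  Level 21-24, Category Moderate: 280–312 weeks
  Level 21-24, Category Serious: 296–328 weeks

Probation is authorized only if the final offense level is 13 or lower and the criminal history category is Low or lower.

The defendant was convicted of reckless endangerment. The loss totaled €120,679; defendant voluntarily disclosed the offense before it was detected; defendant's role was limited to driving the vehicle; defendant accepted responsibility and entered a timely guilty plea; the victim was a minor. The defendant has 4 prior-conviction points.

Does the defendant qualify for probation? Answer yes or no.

Base offense level for reckless endangerment: 11.
R2 applies: 11 − 2 = 9.
R3 applies: 9 + 2 = 11.
R4 applies: 11 − 3 = 8.
R6 applies (level before this adjustment is 8 < 11, so +1): 8 + 1 = 9.
R7 applies: 9 − 1 = 8.
Final offense level: 8.
Criminal history: 4 prior points → Category Minimal (0-7).
Level 8 falls in the 8-10 band.
Grid: Level 8-10 × Category Minimal = 104-132 weeks.
Probation check: level 8 ≤ 13 and category Minimal ≤ Low → eligible.

Yes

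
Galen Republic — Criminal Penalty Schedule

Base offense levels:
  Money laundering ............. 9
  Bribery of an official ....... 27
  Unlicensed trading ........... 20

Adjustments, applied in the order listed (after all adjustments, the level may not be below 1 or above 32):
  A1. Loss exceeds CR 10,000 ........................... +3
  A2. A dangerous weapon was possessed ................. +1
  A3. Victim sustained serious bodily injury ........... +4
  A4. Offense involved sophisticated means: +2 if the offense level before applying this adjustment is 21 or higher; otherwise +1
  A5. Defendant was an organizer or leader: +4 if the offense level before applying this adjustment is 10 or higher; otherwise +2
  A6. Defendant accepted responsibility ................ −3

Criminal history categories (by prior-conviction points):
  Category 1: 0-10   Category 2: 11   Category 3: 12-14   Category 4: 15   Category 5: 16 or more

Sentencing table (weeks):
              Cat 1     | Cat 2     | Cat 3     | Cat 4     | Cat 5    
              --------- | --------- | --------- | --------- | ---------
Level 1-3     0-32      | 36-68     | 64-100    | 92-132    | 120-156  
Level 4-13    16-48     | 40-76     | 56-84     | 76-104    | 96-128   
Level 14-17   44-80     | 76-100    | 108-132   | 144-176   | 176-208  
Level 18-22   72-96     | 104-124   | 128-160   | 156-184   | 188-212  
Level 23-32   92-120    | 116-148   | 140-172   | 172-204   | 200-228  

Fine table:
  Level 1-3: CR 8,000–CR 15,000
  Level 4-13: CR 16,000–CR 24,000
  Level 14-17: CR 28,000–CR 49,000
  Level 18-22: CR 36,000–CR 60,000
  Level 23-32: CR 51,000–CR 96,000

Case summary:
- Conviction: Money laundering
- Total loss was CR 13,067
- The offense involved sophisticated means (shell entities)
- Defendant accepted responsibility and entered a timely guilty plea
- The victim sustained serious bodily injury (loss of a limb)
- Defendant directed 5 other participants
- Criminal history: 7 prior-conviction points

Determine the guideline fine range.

CR 36,000–CR 60,000

Base offense level for money laundering: 9.
A1 applies: 9 + 3 = 12.
A3 applies: 12 + 4 = 16.
A4 applies (level before this adjustment is 16 < 21, so +1): 16 + 1 = 17.
A5 applies (level before this adjustment is 17 ≥ 10, so +4): 17 + 4 = 21.
A6 applies: 21 − 3 = 18.
Final offense level: 18.
Level 18 falls in the 18-22 band.
Fine table: Level 18-22 → CR 36,000–CR 60,000.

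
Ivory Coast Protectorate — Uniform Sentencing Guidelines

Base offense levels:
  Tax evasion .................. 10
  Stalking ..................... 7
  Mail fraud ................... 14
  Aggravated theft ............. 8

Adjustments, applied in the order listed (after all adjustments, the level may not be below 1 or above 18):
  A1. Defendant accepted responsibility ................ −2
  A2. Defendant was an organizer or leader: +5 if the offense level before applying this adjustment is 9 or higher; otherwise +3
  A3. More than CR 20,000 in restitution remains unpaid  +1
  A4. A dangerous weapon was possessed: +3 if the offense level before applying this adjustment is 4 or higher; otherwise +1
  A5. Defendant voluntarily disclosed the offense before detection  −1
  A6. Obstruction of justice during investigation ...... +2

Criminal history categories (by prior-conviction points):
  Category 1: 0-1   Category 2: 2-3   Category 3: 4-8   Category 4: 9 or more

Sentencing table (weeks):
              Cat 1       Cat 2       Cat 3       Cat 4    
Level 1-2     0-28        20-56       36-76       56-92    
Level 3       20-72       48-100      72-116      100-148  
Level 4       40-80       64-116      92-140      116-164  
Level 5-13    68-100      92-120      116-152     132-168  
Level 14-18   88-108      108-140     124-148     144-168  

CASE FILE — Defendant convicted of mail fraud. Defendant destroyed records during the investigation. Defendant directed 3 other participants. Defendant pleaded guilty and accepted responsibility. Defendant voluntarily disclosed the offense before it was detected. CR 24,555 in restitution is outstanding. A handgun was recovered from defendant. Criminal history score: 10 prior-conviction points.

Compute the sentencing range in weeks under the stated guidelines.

144-168 weeks

Base offense level for mail fraud: 14.
A1 applies: 14 − 2 = 12.
A2 applies (level before this adjustment is 12 ≥ 9, so +5): 12 + 5 = 17.
A3 applies: 17 + 1 = 18.
A4 applies (level before this adjustment is 18 ≥ 4, so +3): 18 + 3 = 21.
A5 applies: 21 − 1 = 20.
A6 applies: 20 + 2 = 22.
Level 22 exceeds the maximum of 18; capped at 18.
Final offense level: 18.
Criminal history: 10 prior points → Category 4 (9+).
Level 18 falls in the 14-18 band.
Grid: Level 14-18 × Category 4 = 144-168 weeks.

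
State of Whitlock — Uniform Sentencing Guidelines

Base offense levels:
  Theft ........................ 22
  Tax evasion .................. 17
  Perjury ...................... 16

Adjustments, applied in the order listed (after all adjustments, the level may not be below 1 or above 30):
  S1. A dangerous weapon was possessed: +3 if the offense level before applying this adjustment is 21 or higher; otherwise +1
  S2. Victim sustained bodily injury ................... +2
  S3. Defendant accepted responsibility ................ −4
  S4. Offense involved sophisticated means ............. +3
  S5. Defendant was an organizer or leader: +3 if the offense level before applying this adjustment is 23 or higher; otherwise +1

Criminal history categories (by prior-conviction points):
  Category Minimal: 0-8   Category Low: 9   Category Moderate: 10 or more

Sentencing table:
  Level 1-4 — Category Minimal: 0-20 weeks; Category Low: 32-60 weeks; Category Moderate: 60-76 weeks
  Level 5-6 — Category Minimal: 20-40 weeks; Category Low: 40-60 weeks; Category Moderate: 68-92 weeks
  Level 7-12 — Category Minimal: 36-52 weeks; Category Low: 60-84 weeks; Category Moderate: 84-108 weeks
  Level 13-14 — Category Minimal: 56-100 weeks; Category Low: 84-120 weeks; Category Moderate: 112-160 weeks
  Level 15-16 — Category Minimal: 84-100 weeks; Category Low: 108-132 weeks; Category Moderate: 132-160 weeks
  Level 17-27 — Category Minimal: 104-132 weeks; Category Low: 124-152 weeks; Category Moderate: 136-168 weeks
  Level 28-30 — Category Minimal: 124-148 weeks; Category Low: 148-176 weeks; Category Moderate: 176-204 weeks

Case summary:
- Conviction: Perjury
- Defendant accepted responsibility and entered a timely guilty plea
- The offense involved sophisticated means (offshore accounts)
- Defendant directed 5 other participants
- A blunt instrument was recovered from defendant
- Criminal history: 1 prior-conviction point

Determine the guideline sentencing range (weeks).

Base offense level for perjury: 16.
S1 applies (level before this adjustment is 16 < 21, so +1): 16 + 1 = 17.
S2 does not apply.
S3 applies: 17 − 4 = 13.
S4 applies: 13 + 3 = 16.
S5 applies (level before this adjustment is 16 < 23, so +1): 16 + 1 = 17.
Final offense level: 17.
Criminal history: 1 prior point → Category Minimal (0-8).
Level 17 falls in the 17-27 band.
Grid: Level 17-27 × Category Minimal = 104-132 weeks.

104-132 weeks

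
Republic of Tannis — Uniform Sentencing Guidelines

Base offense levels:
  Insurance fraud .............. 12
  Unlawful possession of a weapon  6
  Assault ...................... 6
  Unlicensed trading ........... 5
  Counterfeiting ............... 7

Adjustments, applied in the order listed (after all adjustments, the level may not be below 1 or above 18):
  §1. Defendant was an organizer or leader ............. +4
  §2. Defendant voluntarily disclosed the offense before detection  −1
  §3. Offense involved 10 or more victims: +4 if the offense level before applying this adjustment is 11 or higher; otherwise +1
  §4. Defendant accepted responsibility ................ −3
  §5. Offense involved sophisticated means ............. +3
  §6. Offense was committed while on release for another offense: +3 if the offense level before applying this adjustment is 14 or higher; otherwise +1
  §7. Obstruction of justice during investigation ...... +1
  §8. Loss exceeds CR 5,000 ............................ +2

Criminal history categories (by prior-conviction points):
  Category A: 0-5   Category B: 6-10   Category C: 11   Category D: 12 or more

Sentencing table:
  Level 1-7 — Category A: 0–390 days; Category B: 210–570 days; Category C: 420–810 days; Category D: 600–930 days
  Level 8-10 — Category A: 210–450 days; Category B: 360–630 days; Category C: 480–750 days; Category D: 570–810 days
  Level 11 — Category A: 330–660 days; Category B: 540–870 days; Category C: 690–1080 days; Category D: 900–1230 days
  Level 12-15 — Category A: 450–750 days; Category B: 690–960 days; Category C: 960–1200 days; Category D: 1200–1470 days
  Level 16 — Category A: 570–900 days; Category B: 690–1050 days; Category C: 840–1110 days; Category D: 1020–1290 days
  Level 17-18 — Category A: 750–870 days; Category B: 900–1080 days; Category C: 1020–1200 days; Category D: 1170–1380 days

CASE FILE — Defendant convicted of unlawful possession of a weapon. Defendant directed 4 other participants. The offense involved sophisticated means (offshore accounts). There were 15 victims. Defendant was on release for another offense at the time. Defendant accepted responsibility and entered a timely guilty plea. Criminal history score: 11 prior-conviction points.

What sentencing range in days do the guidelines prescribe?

960-1200 days

Base offense level for unlawful possession of a weapon: 6.
§1 applies: 6 + 4 = 10.
§2 does not apply.
§3 applies (level before this adjustment is 10 < 11, so +1): 10 + 1 = 11.
§4 applies: 11 − 3 = 8.
§5 applies: 8 + 3 = 11.
§6 applies (level before this adjustment is 11 < 14, so +1): 11 + 1 = 12.
§8 does not apply.
Final offense level: 12.
Criminal history: 11 prior points → Category C (11).
Level 12 falls in the 12-15 band.
Grid: Level 12-15 × Category C = 960-1200 days.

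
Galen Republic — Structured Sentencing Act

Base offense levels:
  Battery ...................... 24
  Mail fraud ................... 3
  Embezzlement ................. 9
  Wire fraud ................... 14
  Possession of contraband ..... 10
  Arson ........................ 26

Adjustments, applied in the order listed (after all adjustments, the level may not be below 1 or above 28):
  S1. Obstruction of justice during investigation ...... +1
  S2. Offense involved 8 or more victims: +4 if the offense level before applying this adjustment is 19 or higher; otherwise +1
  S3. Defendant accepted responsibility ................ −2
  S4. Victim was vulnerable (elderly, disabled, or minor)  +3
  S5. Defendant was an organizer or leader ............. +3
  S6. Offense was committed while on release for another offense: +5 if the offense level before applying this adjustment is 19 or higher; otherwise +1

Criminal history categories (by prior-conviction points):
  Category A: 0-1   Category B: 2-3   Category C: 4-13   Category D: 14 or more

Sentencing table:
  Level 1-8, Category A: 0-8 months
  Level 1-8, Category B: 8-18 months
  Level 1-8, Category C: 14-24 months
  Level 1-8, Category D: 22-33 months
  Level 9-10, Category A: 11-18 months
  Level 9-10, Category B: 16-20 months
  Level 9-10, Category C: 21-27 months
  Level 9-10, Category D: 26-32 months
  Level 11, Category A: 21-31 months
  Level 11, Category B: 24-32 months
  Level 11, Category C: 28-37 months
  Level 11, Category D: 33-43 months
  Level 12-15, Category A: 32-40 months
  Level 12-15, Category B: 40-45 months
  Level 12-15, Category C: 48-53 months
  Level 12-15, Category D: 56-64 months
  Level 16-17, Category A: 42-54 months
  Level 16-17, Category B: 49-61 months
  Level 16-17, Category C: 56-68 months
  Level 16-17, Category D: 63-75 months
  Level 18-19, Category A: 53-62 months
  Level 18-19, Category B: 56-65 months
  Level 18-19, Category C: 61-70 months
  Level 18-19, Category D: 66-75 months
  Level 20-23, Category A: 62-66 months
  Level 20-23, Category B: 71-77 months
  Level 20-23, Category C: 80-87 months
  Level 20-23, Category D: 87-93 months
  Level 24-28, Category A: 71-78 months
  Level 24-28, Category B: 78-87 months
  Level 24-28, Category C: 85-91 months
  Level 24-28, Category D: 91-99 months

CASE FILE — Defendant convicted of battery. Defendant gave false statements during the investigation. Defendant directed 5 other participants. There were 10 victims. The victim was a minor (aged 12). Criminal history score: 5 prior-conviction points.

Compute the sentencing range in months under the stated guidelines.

85-91 months

Base offense level for battery: 24.
S1 applies: 24 + 1 = 25.
S2 applies (level before this adjustment is 25 ≥ 19, so +4): 25 + 4 = 29.
S3 does not apply.
S4 applies: 29 + 3 = 32.
S5 applies: 32 + 3 = 35.
Level 35 exceeds the maximum of 28; capped at 28.
Final offense level: 28.
Criminal history: 5 prior points → Category C (4-13).
Level 28 falls in the 24-28 band.
Grid: Level 24-28 × Category C = 85-91 months.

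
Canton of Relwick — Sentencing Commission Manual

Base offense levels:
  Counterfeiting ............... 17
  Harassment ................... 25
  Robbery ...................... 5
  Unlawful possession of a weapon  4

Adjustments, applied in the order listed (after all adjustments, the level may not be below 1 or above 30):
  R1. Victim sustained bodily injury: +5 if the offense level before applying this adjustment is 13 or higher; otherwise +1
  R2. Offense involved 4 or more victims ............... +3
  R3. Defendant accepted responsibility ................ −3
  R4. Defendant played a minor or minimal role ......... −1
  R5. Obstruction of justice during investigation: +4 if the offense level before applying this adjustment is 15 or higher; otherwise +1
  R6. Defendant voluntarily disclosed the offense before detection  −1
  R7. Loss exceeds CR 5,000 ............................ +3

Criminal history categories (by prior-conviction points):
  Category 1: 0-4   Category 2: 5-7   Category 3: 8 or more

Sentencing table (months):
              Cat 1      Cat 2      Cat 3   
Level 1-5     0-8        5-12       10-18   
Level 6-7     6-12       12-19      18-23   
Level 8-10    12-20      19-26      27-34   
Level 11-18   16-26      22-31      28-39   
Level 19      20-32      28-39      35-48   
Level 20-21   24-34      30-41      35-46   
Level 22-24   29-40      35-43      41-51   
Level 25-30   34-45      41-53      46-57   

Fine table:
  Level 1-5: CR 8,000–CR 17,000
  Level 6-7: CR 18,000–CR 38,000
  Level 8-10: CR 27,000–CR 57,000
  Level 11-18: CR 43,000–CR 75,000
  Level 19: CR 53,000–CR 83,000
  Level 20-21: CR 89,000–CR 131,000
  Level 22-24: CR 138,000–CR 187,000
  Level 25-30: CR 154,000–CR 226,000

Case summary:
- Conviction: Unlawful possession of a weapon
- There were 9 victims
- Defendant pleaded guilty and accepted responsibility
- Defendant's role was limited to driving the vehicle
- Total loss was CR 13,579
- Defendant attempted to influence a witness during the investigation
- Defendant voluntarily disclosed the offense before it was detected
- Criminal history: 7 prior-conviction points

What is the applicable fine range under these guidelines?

CR 18,000–CR 38,000

Base offense level for unlawful possession of a weapon: 4.
R2 applies: 4 + 3 = 7.
R3 applies: 7 − 3 = 4.
R4 applies: 4 − 1 = 3.
R5 applies (level before this adjustment is 3 < 15, so +1): 3 + 1 = 4.
R6 applies: 4 − 1 = 3.
R7 applies: 3 + 3 = 6.
Final offense level: 6.
Level 6 falls in the 6-7 band.
Fine table: Level 6-7 → CR 18,000–CR 38,000.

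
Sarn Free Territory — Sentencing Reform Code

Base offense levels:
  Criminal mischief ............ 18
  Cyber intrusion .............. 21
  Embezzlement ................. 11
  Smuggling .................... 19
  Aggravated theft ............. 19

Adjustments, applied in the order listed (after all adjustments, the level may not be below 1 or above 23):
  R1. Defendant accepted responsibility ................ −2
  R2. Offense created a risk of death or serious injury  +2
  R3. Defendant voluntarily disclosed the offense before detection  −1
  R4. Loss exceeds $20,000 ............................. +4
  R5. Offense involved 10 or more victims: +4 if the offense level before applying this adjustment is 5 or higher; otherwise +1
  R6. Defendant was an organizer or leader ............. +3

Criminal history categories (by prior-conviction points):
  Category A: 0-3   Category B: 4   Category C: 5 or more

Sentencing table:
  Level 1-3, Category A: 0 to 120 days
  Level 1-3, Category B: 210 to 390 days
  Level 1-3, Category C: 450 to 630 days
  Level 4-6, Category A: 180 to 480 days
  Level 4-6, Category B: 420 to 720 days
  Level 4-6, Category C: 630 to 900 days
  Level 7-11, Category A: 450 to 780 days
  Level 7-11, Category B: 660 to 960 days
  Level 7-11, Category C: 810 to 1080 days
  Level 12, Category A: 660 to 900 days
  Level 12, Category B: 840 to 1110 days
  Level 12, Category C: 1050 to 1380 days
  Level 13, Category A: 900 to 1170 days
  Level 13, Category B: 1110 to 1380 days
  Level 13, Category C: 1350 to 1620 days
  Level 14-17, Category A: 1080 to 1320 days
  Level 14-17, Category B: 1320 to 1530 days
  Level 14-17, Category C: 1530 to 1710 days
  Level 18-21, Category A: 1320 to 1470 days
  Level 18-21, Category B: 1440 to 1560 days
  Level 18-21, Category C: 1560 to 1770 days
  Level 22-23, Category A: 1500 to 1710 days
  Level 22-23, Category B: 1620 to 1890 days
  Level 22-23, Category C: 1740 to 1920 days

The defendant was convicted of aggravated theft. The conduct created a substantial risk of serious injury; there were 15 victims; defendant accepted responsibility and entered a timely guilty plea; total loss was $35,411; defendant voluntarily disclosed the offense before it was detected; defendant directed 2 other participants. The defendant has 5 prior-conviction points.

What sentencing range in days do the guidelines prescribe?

Base offense level for aggravated theft: 19.
R1 applies: 19 − 2 = 17.
R2 applies: 17 + 2 = 19.
R3 applies: 19 − 1 = 18.
R4 applies: 18 + 4 = 22.
R5 applies (level before this adjustment is 22 ≥ 5, so +4): 22 + 4 = 26.
R6 applies: 26 + 3 = 29.
Level 29 exceeds the maximum of 23; capped at 23.
Final offense level: 23.
Criminal history: 5 prior points → Category C (5+).
Level 23 falls in the 22-23 band.
Grid: Level 22-23 × Category C = 1740-1920 days.

1740-1920 days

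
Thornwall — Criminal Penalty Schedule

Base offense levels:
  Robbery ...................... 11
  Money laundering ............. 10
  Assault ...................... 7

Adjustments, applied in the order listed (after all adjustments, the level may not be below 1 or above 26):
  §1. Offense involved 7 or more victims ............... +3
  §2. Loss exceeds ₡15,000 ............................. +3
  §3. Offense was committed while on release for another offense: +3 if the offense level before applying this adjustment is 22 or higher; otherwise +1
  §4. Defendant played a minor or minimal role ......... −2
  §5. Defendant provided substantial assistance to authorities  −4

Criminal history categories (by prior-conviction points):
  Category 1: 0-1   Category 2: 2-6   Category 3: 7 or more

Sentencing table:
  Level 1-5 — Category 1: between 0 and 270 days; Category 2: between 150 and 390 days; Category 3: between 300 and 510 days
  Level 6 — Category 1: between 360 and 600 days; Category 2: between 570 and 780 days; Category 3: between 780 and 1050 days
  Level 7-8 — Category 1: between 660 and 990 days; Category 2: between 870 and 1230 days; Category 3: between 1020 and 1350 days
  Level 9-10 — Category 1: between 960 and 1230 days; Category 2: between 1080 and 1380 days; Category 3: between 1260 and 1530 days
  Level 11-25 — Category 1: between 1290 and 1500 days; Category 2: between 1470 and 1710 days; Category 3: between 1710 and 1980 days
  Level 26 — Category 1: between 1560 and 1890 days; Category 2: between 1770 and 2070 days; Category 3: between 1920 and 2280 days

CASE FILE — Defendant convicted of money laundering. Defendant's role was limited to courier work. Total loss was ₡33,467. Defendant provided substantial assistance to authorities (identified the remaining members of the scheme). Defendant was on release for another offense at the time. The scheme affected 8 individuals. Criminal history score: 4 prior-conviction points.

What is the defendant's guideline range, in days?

1470-1710 days

Base offense level for money laundering: 10.
§1 applies: 10 + 3 = 13.
§2 applies: 13 + 3 = 16.
§3 applies (level before this adjustment is 16 < 22, so +1): 16 + 1 = 17.
§4 applies: 17 − 2 = 15.
§5 applies: 15 − 4 = 11.
Final offense level: 11.
Criminal history: 4 prior points → Category 2 (2-6).
Level 11 falls in the 11-25 band.
Grid: Level 11-25 × Category 2 = 1470-1710 days.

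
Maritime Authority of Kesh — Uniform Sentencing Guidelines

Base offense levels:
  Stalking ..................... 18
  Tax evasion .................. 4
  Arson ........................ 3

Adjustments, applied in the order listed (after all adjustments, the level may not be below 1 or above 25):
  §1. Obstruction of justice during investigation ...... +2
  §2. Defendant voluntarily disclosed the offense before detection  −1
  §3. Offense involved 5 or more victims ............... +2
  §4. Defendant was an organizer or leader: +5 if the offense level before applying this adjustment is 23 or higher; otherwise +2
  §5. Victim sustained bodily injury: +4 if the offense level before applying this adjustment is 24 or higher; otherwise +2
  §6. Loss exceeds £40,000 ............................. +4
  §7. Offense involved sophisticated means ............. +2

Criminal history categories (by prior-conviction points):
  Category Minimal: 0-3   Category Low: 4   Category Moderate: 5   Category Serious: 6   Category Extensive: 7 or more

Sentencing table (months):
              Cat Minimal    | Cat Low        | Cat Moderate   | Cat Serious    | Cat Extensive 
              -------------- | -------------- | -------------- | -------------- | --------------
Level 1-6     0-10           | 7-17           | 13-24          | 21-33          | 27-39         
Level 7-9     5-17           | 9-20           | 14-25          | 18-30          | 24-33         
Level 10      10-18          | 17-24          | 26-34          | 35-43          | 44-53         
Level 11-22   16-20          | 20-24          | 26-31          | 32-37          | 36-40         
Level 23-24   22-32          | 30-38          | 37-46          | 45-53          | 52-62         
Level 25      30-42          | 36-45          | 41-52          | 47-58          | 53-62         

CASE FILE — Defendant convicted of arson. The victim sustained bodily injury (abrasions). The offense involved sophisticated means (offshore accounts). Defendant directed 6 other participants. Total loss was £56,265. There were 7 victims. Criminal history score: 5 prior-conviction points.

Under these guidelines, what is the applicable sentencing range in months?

26-31 months

Base offense level for arson: 3.
§2 does not apply.
§3 applies: 3 + 2 = 5.
§4 applies (level before this adjustment is 5 < 23, so +2): 5 + 2 = 7.
§5 applies (level before this adjustment is 7 < 24, so +2): 7 + 2 = 9.
§6 applies: 9 + 4 = 13.
§7 applies: 13 + 2 = 15.
Final offense level: 15.
Criminal history: 5 prior points → Category Moderate (5).
Level 15 falls in the 11-22 band.
Grid: Level 11-22 × Category Moderate = 26-31 months.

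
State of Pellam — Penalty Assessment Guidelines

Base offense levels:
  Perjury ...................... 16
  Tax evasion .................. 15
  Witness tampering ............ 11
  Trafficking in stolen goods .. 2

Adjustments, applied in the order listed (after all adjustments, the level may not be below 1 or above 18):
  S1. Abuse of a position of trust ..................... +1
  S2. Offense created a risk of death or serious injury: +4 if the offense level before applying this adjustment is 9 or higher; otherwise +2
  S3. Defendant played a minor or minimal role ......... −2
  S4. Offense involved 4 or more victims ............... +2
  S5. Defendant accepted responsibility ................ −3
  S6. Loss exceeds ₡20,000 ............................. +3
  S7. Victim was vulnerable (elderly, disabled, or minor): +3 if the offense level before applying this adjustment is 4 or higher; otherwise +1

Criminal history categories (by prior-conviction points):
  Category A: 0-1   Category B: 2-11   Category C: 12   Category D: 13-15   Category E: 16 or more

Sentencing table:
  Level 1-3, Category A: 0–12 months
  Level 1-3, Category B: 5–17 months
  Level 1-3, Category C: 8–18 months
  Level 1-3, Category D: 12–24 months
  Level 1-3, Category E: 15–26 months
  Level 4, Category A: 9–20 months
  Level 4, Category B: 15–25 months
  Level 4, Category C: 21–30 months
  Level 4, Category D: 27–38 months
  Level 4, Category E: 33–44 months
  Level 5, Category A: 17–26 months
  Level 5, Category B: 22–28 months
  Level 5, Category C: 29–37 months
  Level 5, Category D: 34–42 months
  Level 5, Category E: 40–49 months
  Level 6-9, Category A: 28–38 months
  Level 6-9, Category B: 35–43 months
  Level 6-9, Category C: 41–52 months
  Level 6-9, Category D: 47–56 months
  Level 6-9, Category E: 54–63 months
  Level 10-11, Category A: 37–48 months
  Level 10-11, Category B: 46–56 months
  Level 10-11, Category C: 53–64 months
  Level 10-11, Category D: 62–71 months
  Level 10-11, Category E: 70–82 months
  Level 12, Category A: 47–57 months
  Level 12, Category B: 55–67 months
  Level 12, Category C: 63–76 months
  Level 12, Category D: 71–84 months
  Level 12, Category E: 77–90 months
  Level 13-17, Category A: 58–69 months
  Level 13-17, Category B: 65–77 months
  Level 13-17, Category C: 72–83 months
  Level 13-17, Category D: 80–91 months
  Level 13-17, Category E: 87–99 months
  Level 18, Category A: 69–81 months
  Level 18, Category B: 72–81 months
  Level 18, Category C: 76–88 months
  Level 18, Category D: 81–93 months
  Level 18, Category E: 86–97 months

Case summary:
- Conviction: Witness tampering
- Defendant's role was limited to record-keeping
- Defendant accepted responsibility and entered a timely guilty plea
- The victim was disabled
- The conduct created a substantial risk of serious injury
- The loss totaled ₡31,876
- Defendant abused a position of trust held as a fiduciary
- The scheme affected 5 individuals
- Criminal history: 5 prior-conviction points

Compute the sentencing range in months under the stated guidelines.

72-81 months

Base offense level for witness tampering: 11.
S1 applies: 11 + 1 = 12.
S2 applies (level before this adjustment is 12 ≥ 9, so +4): 12 + 4 = 16.
S3 applies: 16 − 2 = 14.
S4 applies: 14 + 2 = 16.
S5 applies: 16 − 3 = 13.
S6 applies: 13 + 3 = 16.
S7 applies (level before this adjustment is 16 ≥ 4, so +3): 16 + 3 = 19.
Level 19 exceeds the maximum of 18; capped at 18.
Final offense level: 18.
Criminal history: 5 prior points → Category B (2-11).
Level 18 falls in the 18 band.
Grid: Level 18 × Category B = 72-81 months.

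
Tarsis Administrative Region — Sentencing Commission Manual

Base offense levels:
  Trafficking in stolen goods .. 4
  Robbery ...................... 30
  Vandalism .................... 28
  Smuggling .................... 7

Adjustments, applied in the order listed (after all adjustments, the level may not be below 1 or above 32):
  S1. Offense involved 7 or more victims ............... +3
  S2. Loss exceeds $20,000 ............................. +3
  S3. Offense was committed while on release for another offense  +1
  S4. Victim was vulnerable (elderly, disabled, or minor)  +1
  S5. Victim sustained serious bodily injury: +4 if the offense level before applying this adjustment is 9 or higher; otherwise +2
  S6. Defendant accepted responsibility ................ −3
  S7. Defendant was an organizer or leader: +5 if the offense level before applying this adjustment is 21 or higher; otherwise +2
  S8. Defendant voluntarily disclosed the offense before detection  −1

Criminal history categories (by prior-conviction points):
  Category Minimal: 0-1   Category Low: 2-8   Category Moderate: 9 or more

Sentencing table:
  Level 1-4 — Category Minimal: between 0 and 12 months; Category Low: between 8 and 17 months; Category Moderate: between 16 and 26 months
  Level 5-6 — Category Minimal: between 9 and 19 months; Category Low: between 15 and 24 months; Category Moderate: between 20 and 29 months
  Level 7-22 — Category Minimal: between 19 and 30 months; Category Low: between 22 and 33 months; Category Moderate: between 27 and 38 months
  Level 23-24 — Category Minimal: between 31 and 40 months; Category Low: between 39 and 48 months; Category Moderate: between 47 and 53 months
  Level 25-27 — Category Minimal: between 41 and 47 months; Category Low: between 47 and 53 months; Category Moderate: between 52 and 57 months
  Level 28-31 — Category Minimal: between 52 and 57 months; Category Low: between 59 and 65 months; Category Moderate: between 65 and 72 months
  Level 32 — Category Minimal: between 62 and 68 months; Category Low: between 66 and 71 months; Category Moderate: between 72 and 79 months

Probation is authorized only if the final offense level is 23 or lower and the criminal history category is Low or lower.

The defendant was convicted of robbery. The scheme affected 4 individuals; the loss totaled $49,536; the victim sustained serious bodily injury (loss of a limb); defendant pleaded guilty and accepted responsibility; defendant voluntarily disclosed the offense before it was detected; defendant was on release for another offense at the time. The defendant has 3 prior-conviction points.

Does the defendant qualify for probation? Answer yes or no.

Base offense level for robbery: 30.
S1 does not apply.
S2 applies: 30 + 3 = 33.
S3 applies: 33 + 1 = 34.
S4 does not apply.
S5 applies (level before this adjustment is 34 ≥ 9, so +4): 34 + 4 = 38.
S6 applies: 38 − 3 = 35.
S8 applies: 35 − 1 = 34.
Level 34 exceeds the maximum of 32; capped at 32.
Final offense level: 32.
Criminal history: 3 prior points → Category Low (2-8).
Level 32 falls in the 32 band.
Grid: Level 32 × Category Low = 66-71 months.
Probation check: level 32 > 23 and category Low ≤ Low → not eligible.

No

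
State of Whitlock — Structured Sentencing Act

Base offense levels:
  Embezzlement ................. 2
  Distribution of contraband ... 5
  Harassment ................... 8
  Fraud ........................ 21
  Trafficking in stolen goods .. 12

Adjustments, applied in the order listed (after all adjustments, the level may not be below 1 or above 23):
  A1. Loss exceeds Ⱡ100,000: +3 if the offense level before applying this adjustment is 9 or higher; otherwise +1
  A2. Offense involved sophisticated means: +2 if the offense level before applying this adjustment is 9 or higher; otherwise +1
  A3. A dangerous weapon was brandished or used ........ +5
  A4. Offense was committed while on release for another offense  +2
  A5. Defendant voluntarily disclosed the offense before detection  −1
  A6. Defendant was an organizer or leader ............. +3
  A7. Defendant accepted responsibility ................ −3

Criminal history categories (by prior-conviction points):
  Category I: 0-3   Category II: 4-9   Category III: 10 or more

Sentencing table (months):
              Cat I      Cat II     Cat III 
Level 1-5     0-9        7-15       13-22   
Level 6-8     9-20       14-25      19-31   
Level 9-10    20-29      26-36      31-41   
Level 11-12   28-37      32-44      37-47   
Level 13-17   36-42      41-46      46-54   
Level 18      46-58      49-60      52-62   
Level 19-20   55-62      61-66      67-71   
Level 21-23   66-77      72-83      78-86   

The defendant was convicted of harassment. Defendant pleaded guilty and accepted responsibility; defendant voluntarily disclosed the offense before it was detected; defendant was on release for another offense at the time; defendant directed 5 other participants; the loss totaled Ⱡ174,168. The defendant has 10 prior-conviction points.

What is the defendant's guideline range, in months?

Base offense level for harassment: 8.
A1 applies (level before this adjustment is 8 < 9, so +1): 8 + 1 = 9.
A2 does not apply.
A4 applies: 9 + 2 = 11.
A5 applies: 11 − 1 = 10.
A6 applies: 10 + 3 = 13.
A7 applies: 13 − 3 = 10.
Final offense level: 10.
Criminal history: 10 prior points → Category III (10+).
Level 10 falls in the 9-10 band.
Grid: Level 9-10 × Category III = 31-41 months.

31-41 months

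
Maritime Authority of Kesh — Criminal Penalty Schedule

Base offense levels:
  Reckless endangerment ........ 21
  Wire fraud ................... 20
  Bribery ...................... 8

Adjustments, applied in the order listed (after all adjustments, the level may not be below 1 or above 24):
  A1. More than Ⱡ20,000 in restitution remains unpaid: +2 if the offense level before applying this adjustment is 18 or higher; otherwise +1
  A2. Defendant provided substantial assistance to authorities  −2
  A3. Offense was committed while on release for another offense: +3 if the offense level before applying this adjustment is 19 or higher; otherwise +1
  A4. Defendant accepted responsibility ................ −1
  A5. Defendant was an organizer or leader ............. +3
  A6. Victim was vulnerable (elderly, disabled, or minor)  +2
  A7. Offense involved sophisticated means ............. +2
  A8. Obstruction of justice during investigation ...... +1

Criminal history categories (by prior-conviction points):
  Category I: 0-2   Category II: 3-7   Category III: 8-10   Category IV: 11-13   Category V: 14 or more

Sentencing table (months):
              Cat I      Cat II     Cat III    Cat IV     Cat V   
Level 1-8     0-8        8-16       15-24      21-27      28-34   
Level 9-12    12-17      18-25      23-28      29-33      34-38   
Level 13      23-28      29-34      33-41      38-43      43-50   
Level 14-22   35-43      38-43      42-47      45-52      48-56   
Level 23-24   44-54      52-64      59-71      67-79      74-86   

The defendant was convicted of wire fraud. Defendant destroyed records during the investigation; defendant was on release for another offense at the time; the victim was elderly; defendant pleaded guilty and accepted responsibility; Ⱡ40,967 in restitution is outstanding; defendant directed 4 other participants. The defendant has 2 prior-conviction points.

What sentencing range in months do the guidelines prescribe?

Base offense level for wire fraud: 20.
A1 applies (level before this adjustment is 20 ≥ 18, so +2): 20 + 2 = 22.
A2 does not apply.
A3 applies (level before this adjustment is 22 ≥ 19, so +3): 22 + 3 = 25.
A4 applies: 25 − 1 = 24.
A5 applies: 24 + 3 = 27.
A6 applies: 27 + 2 = 29.
A8 applies: 29 + 1 = 30.
Level 30 exceeds the maximum of 24; capped at 24.
Final offense level: 24.
Criminal history: 2 prior points → Category I (0-2).
Level 24 falls in the 23-24 band.
Grid: Level 23-24 × Category I = 44-54 months.

44-54 months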